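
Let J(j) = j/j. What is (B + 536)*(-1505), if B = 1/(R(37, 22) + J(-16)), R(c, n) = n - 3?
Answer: -3227021/4 ≈ -8.0676e+5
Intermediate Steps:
J(j) = 1
R(c, n) = -3 + n
B = 1/20 (B = 1/((-3 + 22) + 1) = 1/(19 + 1) = 1/20 ≈ 0.050000)
(B + 536)*(-1505) = (1/20 + 536)*(-1505) = (10721/20)*(-1505) = -3227021/4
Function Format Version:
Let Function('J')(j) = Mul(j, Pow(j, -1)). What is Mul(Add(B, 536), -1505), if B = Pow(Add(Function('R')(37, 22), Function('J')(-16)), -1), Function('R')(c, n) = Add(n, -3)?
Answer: Rational(-3227021, 4) ≈ -8.0676e+5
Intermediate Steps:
Function('J')(j) = 1
Function('R')(c, n) = Add(-3, n)
B = Rational(1, 20) (B = Pow(Add(Add(-3, 22), 1), -1) = Pow(Add(19, 1), -1) = Pow(20, -1) = Rational(1, 20) ≈ 0.050000)
Mul(Add(B, 536), -1505) = Mul(Add(Rational(1, 20), 536), -1505) = Mul(Rational(10721, 20), -1505) = Rational(-3227021, 4)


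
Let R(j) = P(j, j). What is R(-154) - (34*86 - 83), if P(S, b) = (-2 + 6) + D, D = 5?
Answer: -2832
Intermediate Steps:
P(S, b) = 9 (P(S, b) = (-2 + 6) + 5 = 4 + 5 = 9)
R(j) = 9
R(-154) - (34*86 - 83) = 9 - (34*86 - 83) = 9 - (2924 - 83) = 9 - 1*2841 = 9 - 2841 = -2832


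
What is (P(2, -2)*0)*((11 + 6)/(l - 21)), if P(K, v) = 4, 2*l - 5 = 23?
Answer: 0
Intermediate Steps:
l = 14 (l = 5/2 + (1/2)*23 = 5/2 + 23/2 = 14)
(P(2, -2)*0)*((11 + 6)/(l - 21)) = (4*0)*((11 + 6)/(14 - 21)) = 0*(17/(-7)) = 0*(17*(-1/7)) = 0*(-17/7) = 0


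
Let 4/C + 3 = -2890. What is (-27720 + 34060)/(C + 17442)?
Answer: 9170810/25229851 ≈ 0.36349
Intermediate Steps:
C = -4/2893 (C = 4/(-3 - 2890) = 4/(-2893) = 4*(-1/2893) = -4/2893 ≈ -0.0013826)
(-27720 + 34060)/(C + 17442) = (-27720 + 34060)/(-4/2893 + 17442) = 6340/(50459702/2893) = 6340*(2893/50459702) = 9170810/25229851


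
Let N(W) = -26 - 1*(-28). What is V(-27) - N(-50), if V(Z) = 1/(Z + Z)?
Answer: -109/54 ≈ -2.0185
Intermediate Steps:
N(W) = 2 (N(W) = -26 + 28 = 2)
V(Z) = 1/(2*Z)
V(-27) - N(-50) = (½)/(-27) - 1*2 = (½)*(-1/27) - 2 = -1/54 - 2 = -109/54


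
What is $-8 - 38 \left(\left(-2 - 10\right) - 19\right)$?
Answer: $1170$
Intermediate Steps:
$-8 - 38 \left(\left(-2 - 10\right) - 19\right) = -8 - 38 \left(-12 - 19\right) = -8 - -1178 = -8 + 1178 = 1170$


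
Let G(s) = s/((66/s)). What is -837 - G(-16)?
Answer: -27749/33 ≈ -840.88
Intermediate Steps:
G(s) = s**2/66 (G(s) = s*(s/66) = s**2/66)
-837 - G(-16) = -837 - (-16)**2/66 = -837 - 256/66 = -837 - 1*128/33 = -837 - 128/33 = -27749/33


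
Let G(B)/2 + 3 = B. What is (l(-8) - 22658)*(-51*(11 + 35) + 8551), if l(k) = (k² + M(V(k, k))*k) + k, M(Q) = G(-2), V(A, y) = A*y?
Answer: -139749010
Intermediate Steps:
G(B) = -6 + 2*B
M(Q) = -10 (M(Q) = -6 + 2*(-2) = -6 - 4 = -10)
l(k) = k² - 9*k (l(k) = (k² - 10*k) + k = k² - 9*k)
(l(-8) - 22658)*(-51*(11 + 35) + 8551) = (-8*(-9 - 8) - 22658)*(-51*(11 + 35) + 8551) = (-8*(-17) - 22658)*(-51*46 + 8551) = (136 - 22658)*(-2346 + 8551) = -22522*6205 = -139749010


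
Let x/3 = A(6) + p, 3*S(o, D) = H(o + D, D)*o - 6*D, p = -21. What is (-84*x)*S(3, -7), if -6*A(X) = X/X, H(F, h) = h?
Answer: 37338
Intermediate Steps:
A(X) = -1/6 (A(X) = -X/(6*X) = -1/6*1 = -1/6)
S(o, D) = -2*D + D*o/3 (S(o, D) = (D*o - 6*D)/3 = (-6*D + D*o)/3 = -2*D + D*o/3)
x = -127/2 (x = 3*(-1/6 - 21) = 3*(-127/6) = -127/2 ≈ -63.500)
(-84*x)*S(3, -7) = (-84*(-127/2))*((1/3)*(-7)*(-6 + 3)) = 5334*((1/3)*(-7)*(-3)) = 5334*7 = 37338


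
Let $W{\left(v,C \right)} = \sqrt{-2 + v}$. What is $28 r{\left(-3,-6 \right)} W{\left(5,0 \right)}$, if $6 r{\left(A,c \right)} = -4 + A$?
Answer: $- \frac{98 \sqrt{3}}{3} \approx -56.58$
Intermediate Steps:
$r{\left(A,c \right)} = - \frac{2}{3} + \frac{A}{6}$ ($r{\left(A,c \right)} = \frac{-4 + A}{6} = - \frac{2}{3} + \frac{A}{6}$)
$28 r{\left(-3,-6 \right)} W{\left(5,0 \right)} = 28 \left(- \frac{2}{3} + \frac{1}{6} \left(-3\right)\right) \sqrt{-2 + 5} = 28 \left(- \frac{2}{3} - \frac{1}{2}\right) \sqrt{3} = 28 \left(- \frac{7}{6}\right) \sqrt{3} = - \frac{98 \sqrt{3}}{3}$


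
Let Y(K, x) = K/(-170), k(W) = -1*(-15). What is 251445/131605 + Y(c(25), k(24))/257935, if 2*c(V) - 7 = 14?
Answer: 4410239140359/2308296425900 ≈ 1.9106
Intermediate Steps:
c(V) = 21/2 (c(V) = 7/2 + (½)*14 = 7/2 + 7 = 21/2)
k(W) = 15
Y(K, x) = -K/170 (Y(K, x) = K*(-1/170) = -K/170)
251445/131605 + Y(c(25), k(24))/257935 = 251445/131605 - 1/170*21/2/257935 = 251445*(1/131605) - 21/340*1/257935 = 50289/26321 - 21/87697900 = 4410239140359/2308296425900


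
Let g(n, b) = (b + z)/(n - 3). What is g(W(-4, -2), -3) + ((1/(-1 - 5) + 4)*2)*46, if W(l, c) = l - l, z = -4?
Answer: 355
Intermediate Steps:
W(l, c) = 0
g(n, b) = (-4 + b)/(-3 + n) (g(n, b) = (b - 4)/(n - 3) = (-4 + b)/(-3 + n))
g(W(-4, -2), -3) + ((1/(-1 - 5) + 4)*2)*46 = (-4 - 3)/(-3 + 0) + ((1/(-1 - 5) + 4)*2)*46 = -7/(-3) + ((1/(-6) + 4)*2)*46 = -⅓*(-7) + ((-⅙ + 4)*2)*46 = 7/3 + ((23/6)*2)*46 = 7/3 + (23/3)*46 = 7/3 + 1058/3 = 355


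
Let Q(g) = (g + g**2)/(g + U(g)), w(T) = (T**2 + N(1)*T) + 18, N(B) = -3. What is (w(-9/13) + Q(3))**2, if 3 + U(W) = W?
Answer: 17222500/28561 ≈ 603.01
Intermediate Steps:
U(W) = -3 + W
w(T) = 18 + T**2 - 3*T (w(T) = (T**2 - 3*T) + 18 = 18 + T**2 - 3*T)
Q(g) = (g + g**2)/(-3 + 2*g) (Q(g) = (g + g**2)/(g + (-3 + g)) = (g + g**2)/(-3 + 2*g))
(w(-9/13) + Q(3))**2 = ((18 + (-9/13)**2 - (-27)/13) + 3*(1 + 3)/(-3 + 2*3))**2 = ((18 + (-9*1/13)**2 - (-27)/13) + 3*4/(-3 + 6))**2 = ((18 + (-9/13)**2 - 3*(-9/13)) + 3*4/3)**2 = ((18 + 81/169 + 27/13) + 3*(1/3)*4)**2 = (3474/169 + 4)**2 = (4150/169)**2 = 17222500/28561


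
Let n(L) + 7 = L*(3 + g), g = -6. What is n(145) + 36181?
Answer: 35739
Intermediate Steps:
n(L) = -7 - 3*L (n(L) = -7 + L*(3 - 6) = -7 + L*(-3) = -7 - 3*L)
n(145) + 36181 = (-7 - 3*145) + 36181 = (-7 - 435) + 36181 = -442 + 36181 = 35739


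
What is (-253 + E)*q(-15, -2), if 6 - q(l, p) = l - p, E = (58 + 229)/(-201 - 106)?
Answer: -1481202/307 ≈ -4824.8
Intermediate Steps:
E = -287/307 (E = 287/(-307) = 287*(-1/307) = -287/307 ≈ -0.93485)
q(l, p) = 6 + p - l (q(l, p) = 6 - (l - p) = 6 + (p - l) = 6 + p - l)
(-253 + E)*q(-15, -2) = (-253 - 287/307)*(6 - 2 - 1*(-15)) = -77958*(6 - 2 + 15)/307 = -77958/307*19 = -1481202/307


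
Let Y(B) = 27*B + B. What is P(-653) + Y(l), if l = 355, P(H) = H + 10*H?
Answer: 2757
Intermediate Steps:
P(H) = 11*H
Y(B) = 28*B
P(-653) + Y(l) = 11*(-653) + 28*355 = -7183 + 9940 = 2757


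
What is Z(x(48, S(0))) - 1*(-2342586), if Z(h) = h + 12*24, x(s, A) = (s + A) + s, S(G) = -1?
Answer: 2342969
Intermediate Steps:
x(s, A) = A + 2*s (x(s, A) = (A + s) + s = A + 2*s)
Z(h) = 288 + h (Z(h) = h + 288 = 288 + h)
Z(x(48, S(0))) - 1*(-2342586) = (288 + (-1 + 2*48)) - 1*(-2342586) = (288 + (-1 + 96)) + 2342586 = (288 + 95) + 2342586 = 383 + 2342586 = 2342969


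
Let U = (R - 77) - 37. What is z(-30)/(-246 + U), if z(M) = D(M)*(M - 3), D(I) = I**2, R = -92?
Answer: 7425/113 ≈ 65.708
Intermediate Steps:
z(M) = M**2*(-3 + M) (z(M) = M**2*(M - 3) = M**2*(-3 + M))
U = -206 (U = (-92 - 77) - 37 = -169 - 37 = -206)
z(-30)/(-246 + U) = ((-30)**2*(-3 - 30))/(-246 - 206) = (900*(-33))/(-452) = -29700*(-1/452) = 7425/113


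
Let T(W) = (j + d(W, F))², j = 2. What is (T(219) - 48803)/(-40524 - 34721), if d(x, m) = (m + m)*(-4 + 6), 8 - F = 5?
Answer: 48607/75245 ≈ 0.64598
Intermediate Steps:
F = 3 (F = 8 - 1*5 = 8 - 5 = 3)
d(x, m) = 4*m (d(x, m) = (2*m)*2 = 4*m)
T(W) = 196 (T(W) = (2 + 4*3)² = (2 + 12)² = 14² = 196)
(T(219) - 48803)/(-40524 - 34721) = (196 - 48803)/(-40524 - 34721) = -48607/(-75245) = -48607*(-1/75245) = 48607/75245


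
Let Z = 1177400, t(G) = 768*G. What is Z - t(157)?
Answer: 1056824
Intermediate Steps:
Z - t(157) = 1177400 - 768*157 = 1177400 - 1*120576 = 1177400 - 120576 = 1056824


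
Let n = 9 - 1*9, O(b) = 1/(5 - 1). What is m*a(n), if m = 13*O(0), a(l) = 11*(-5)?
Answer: -715/4 ≈ -178.75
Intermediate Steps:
O(b) = 1/4
n = 0 (n = 9 - 9 = 0)
a(l) = -55
m = 13/4 (m = 13*(1/4) = 13/4 ≈ 3.2500)
m*a(n) = (13/4)*(-55) = -715/4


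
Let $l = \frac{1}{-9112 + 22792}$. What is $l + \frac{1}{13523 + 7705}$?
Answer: $\frac{2909}{24199920} \approx 0.00012021$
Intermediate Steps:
$l = \frac{1}{13680} \approx 7.3099 \cdot 10^{-5}$
$l + \frac{1}{13523 + 7705} = \frac{1}{13680} + \frac{1}{13523 + 7705} = \frac{1}{13680} + \frac{1}{21228} = \frac{2909}{24199920}$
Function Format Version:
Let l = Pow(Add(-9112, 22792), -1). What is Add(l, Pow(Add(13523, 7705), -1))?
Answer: Rational(2909, 24199920) ≈ 0.00012021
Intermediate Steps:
l = Rational(1, 13680) (l = Pow(13680, -1) = Rational(1, 13680) ≈ 7.3099e-5)
Add(l, Pow(Add(13523, 7705), -1)) = Add(Rational(1, 13680), Pow(Add(13523, 7705), -1)) = Add(Rational(1, 13680), Pow(21228, -1)) = Add(Rational(1, 13680), Rational(1, 21228)) = Rational(2909, 24199920)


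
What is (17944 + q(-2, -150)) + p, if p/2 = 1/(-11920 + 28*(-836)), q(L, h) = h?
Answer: 314313215/17664 ≈ 17794.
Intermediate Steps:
p = -1/17664 (p = 2/(-11920 + 28*(-836)) = 2/(-11920 - 23408) = 2/(-35328) = 2*(-1/35328) = -1/17664 ≈ -5.6612e-5)
(17944 + q(-2, -150)) + p = (17944 - 150) - 1/17664 = 17794 - 1/17664 = 314313215/17664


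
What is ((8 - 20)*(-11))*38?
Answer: 5016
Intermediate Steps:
((8 - 20)*(-11))*38 = -12*(-11)*38 = 132*38 = 5016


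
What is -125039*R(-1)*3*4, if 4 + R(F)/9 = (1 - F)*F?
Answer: 81025272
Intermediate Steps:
R(F) = -36 + 9*F*(1 - F) (R(F) = -36 + 9*((1 - F)*F) = -36 + 9*(F*(1 - F)) = -36 + 9*F*(1 - F))
-125039*R(-1)*3*4 = -125039*(-36 - 9*(-1)**2 + 9*(-1))*3*4 = -125039*(-36 - 9*1 - 9)*3*4 = -125039*(-36 - 9 - 9)*3*4 = -125039*(-54*3)*4 = -(-20256318)*4 = -125039*(-648) = 81025272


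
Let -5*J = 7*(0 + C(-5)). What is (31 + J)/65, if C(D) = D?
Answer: 38/65 ≈ 0.58462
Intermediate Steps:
J = 7 (J = -7*(0 - 5)/5 = -7*(-5)/5 = -⅕*(-35) = 7)
(31 + J)/65 = (31 + 7)/65 = (1/65)*38 = 38/65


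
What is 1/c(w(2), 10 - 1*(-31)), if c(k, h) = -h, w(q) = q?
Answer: -1/41 ≈ -0.024390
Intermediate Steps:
1/c(w(2), 10 - 1*(-31)) = 1/(-(10 - 1*(-31))) = 1/(-(10 + 31)) = 1/(-1*41) = 1/(-41) = -1/41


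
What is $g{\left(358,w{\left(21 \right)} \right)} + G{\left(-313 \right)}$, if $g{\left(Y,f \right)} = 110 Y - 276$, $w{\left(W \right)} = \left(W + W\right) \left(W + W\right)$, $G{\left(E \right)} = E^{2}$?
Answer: $137073$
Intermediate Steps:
$w{\left(W \right)} = 4 W^{2}$ ($w{\left(W \right)} = 2 W 2 W = 4 W^{2}$)
$g{\left(Y,f \right)} = -276 + 110 Y$
$g{\left(358,w{\left(21 \right)} \right)} + G{\left(-313 \right)} = \left(-276 + 110 \cdot 358\right) + \left(-313\right)^{2} = \left(-276 + 39380\right) + 97969 = 39104 + 97969 = 137073$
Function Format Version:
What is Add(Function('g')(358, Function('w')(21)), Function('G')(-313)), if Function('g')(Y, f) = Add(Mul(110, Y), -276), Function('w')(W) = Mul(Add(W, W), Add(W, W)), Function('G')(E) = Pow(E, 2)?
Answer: 137073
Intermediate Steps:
Function('w')(W) = Mul(4, Pow(W, 2)) (Function('w')(W) = Mul(Mul(2, W), Mul(2, W)) = Mul(4, Pow(W, 2)))
Function('g')(Y, f) = Add(-276, Mul(110, Y))
Add(Function('g')(358, Function('w')(21)), Function('G')(-313)) = Add(Add(-276, Mul(110, 358)), Pow(-313, 2)) = Add(Add(-276, 39380), 97969) = Add(39104, 97969) = 137073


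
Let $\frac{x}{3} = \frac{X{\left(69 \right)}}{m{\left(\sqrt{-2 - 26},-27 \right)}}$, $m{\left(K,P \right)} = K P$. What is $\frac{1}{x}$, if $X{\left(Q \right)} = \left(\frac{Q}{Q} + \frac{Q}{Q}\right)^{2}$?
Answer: $- \frac{9 i \sqrt{7}}{2} \approx - 11.906 i$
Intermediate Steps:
$X{\left(Q \right)} = 4$ ($X{\left(Q \right)} = \left(1 + 1\right)^{2} = 2^{2} = 4$)
$x = \frac{2 i \sqrt{7}}{63}$ ($x = 3 \frac{4}{\sqrt{-2 - 26} \left(-27\right)} = 3 \frac{4}{\sqrt{-28} \left(-27\right)} = 3 \frac{4}{2 i \sqrt{7} \left(-27\right)} = 3 \frac{4}{\left(-54\right) i \sqrt{7}} = 3 \cdot 4 \frac{i \sqrt{7}}{378} = 3 \frac{2 i \sqrt{7}}{189} = \frac{2 i \sqrt{7}}{63} \approx 0.083992 i$)
$\frac{1}{x} = \frac{1}{\frac{2}{63} i \sqrt{7}} = - \frac{9 i \sqrt{7}}{2}$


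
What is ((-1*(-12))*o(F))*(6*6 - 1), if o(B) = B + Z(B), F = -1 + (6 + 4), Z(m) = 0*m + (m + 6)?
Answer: 10080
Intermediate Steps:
Z(m) = 6 + m (Z(m) = 0 + (6 + m) = 6 + m)
F = 9 (F = -1 + 10 = 9)
o(B) = 6 + 2*B (o(B) = B + (6 + B) = 6 + 2*B)
((-1*(-12))*o(F))*(6*6 - 1) = ((-1*(-12))*(6 + 2*9))*(6*6 - 1) = (12*(6 + 18))*(36 - 1) = (12*24)*35 = 288*35 = 10080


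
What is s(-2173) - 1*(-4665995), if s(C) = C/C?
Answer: 4665996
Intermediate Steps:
s(C) = 1
s(-2173) - 1*(-4665995) = 1 - 1*(-4665995) = 1 + 4665995 = 4665996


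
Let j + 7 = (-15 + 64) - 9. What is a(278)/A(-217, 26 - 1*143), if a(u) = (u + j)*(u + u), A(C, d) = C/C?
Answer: 172916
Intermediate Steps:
j = 33 (j = -7 + ((-15 + 64) - 9) = -7 + (49 - 9) = -7 + 40 = 33)
A(C, d) = 1
a(u) = 2*u*(33 + u) (a(u) = (u + 33)*(u + u) = (33 + u)*(2*u) = 2*u*(33 + u))
a(278)/A(-217, 26 - 1*143) = (2*278*(33 + 278))/1 = (2*278*311)*1 = 172916*1 = 172916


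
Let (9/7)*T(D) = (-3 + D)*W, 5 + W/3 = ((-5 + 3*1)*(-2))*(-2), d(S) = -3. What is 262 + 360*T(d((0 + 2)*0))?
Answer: 65782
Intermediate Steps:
W = -39 (W = -15 + 3*(((-5 + 3*1)*(-2))*(-2)) = -15 + 3*(((-5 + 3)*(-2))*(-2)) = -15 + 3*(-2*(-2)*(-2)) = -15 + 3*(4*(-2)) = -15 + 3*(-8) = -15 - 24 = -39)
T(D) = 91 - 91*D/3 (T(D) = 7*((-3 + D)*(-39))/9 = 7*(117 - 39*D)/9 = 91 - 91*D/3)
262 + 360*T(d((0 + 2)*0)) = 262 + 360*(91 - 91/3*(-3)) = 262 + 360*(91 + 91) = 262 + 360*182 = 262 + 65520 = 65782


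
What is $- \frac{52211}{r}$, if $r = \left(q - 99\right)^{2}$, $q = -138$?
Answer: $- \frac{52211}{56169} \approx -0.92953$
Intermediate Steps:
$r = 56169$ ($r = \left(-138 - 99\right)^{2} = \left(-237\right)^{2} = 56169$)
$- \frac{52211}{r} = - \frac{52211}{56169}$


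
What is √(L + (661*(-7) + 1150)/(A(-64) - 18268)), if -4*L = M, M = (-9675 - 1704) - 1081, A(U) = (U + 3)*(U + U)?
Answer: √85213375855/5230 ≈ 55.815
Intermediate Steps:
A(U) = 2*U*(3 + U) (A(U) = (3 + U)*(2*U) = 2*U*(3 + U))
M = -12460 (M = -11379 - 1081 = -12460)
L = 3115 (L = -¼*(-12460) = 3115)
√(L + (661*(-7) + 1150)/(A(-64) - 18268)) = √(3115 + (661*(-7) + 1150)/(2*(-64)*(3 - 64) - 18268)) = √(3115 + (-4627 + 1150)/(2*(-64)*(-61) - 18268)) = √(3115 - 3477/(7808 - 18268)) = √(3115 - 3477/(-10460)) = √(3115 - 3477*(-1/10460)) = √(3115 + 3477/10460) = √(32586377/10460) = √85213375855/5230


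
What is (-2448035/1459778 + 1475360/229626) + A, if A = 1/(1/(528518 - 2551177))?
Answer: -338999869441423141/167601491514 ≈ -2.0227e+6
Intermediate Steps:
A = -2022659 (A = 1/(1/(-2022659)) = 1/(-1/2022659) = -2022659)
(-2448035/1459778 + 1475360/229626) + A = (-2448035/1459778 + 1475360/229626) - 2022659 = (-2448035*1/1459778 + 1475360*(1/229626)) - 2022659 = (-2448035/1459778 + 737680/114813) - 2022659 = 795782792585/167601491514 - 2022659 = -338999869441423141/167601491514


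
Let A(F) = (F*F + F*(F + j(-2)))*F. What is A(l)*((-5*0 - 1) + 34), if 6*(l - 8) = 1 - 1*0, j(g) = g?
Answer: 1135673/36 ≈ 31546.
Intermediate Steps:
l = 49/6 (l = 8 + (1 - 1*0)/6 = 8 + (1 + 0)/6 = 8 + (⅙)*1 = 8 + ⅙ = 49/6 ≈ 8.1667)
A(F) = F*(F² + F*(-2 + F)) (A(F) = (F*F + F*(F - 2))*F = (F² + F*(-2 + F))*F = F*(F² + F*(-2 + F)))
A(l)*((-5*0 - 1) + 34) = (2*(49/6)²*(-1 + 49/6))*((-5*0 - 1) + 34) = (2*(2401/36)*(43/6))*((0 - 1) + 34) = 103243*(-1 + 34)/108 = (103243/108)*33 = 1135673/36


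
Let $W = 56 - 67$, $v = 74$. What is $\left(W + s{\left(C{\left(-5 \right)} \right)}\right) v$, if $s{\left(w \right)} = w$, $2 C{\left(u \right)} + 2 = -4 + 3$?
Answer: $-925$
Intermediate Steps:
$C{\left(u \right)} = - \frac{3}{2}$ ($C{\left(u \right)} = -1 + \frac{-4 + 3}{2} = -1 + \frac{1}{2} \left(-1\right) = -1 - \frac{1}{2} = - \frac{3}{2}$)
$W = -11$
$\left(W + s{\left(C{\left(-5 \right)} \right)}\right) v = \left(-11 - \frac{3}{2}\right) 74 = \left(- \frac{25}{2}\right) 74 = -925$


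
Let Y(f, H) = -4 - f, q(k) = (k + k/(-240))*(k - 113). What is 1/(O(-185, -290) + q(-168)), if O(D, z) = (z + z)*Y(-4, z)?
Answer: 10/470113 ≈ 2.1271e-5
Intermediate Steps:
q(k) = 239*k*(-113 + k)/240 (q(k) = (k + k*(-1/240))*(-113 + k) = (k - k/240)*(-113 + k) = (239*k/240)*(-113 + k) = 239*k*(-113 + k)/240)
O(D, z) = 0 (O(D, z) = (z + z)*(-4 - 1*(-4)) = (2*z)*(-4 + 4) = (2*z)*0 = 0)
1/(O(-185, -290) + q(-168)) = 1/(0 + (239/240)*(-168)*(-113 - 168)) = 1/(0 + (239/240)*(-168)*(-281)) = 1/(0 + 470113/10) = 1/(470113/10) = 10/470113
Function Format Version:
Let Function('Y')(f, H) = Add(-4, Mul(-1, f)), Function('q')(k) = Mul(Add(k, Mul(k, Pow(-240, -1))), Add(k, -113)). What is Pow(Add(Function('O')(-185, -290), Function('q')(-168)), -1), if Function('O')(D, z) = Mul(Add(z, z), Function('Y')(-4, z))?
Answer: Rational(10, 470113) ≈ 2.1271e-5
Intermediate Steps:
Function('q')(k) = Mul(Rational(239, 240), k, Add(-113, k)) (Function('q')(k) = Mul(Add(k, Mul(k, Rational(-1, 240))), Add(-113, k)) = Mul(Add(k, Mul(Rational(-1, 240), k)), Add(-113, k)) = Mul(Mul(Rational(239, 240), k), Add(-113, k)) = Mul(Rational(239, 240), k, Add(-113, k)))
Function('O')(D, z) = 0 (Function('O')(D, z) = Mul(Add(z, z), Add(-4, Mul(-1, -4))) = Mul(Mul(2, z), Add(-4, 4)) = Mul(Mul(2, z), 0) = 0)
Pow(Add(Function('O')(-185, -290), Function('q')(-168)), -1) = Pow(Add(0, Mul(Rational(239, 240), -168, Add(-113, -168))), -1) = Pow(Add(0, Mul(Rational(239, 240), -168, -281)), -1) = Pow(Add(0, Rational(470113, 10)), -1) = Pow(Rational(470113, 10), -1) = Rational(10, 470113)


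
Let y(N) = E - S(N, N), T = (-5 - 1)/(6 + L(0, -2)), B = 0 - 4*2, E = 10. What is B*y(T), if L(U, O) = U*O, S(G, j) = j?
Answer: -88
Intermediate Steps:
L(U, O) = O*U
B = -8 (B = 0 - 8 = -8)
T = -1 (T = (-5 - 1)/(6 - 2*0) = -6/(6 + 0) = -6/6 = -6*1/6 = -1)
y(N) = 10 - N
B*y(T) = -8*(10 - 1*(-1)) = -8*(10 + 1) = -8*11 = -88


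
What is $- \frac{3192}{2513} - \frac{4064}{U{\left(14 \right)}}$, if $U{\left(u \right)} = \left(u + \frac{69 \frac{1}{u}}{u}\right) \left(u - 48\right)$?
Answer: $\frac{121173272}{17167739} \approx 7.0582$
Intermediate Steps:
$U{\left(u \right)} = \left(-48 + u\right) \left(u + \frac{69}{u^{2}}\right)$ ($U{\left(u \right)} = \left(u + \frac{69}{u^{2}}\right) \left(-48 + u\right) = \left(-48 + u\right) \left(u + \frac{69}{u^{2}}\right)$)
$- \frac{3192}{2513} - \frac{4064}{U{\left(14 \right)}} = - \frac{3192}{2513} - \frac{4064}{\frac{1}{196} \left(-3312 + 69 \cdot 14 + 14^{3} \left(-48 + 14\right)\right)} = \left(-3192\right) \frac{1}{2513} - \frac{4064}{\frac{1}{196} \left(-3312 + 966 + 2744 \left(-34\right)\right)} = - \frac{456}{359} - \frac{4064}{\frac{1}{196} \left(-3312 + 966 - 93296\right)} = - \frac{456}{359} - \frac{4064}{\frac{1}{196} \left(-95642\right)} = - \frac{456}{359} - \frac{4064}{- \frac{47821}{98}} = - \frac{456}{359} - - \frac{398272}{47821} = - \frac{456}{359} + \frac{398272}{47821} = \frac{121173272}{17167739}$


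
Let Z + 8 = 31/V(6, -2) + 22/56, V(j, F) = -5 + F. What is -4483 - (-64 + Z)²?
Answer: -8047313/784 ≈ -10264.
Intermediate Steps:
Z = -337/28 (Z = -8 + (31/(-5 - 2) + 22/56) = -8 + (31/(-7) + 22*(1/56)) = -8 + (31*(-⅐) + 11/28) = -8 + (-31/7 + 11/28) = -8 - 113/28 = -337/28 ≈ -12.036)
-4483 - (-64 + Z)² = -4483 - (-64 - 337/28)² = -4483 - (-2129/28)² = -4483 - 1*4532641/784 = -4483 - 4532641/784 = -8047313/784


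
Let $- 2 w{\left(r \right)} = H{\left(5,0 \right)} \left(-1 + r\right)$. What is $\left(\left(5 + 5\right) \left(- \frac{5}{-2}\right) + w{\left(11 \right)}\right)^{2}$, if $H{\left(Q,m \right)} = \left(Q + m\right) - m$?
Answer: $0$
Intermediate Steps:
$H{\left(Q,m \right)} = Q$
$w{\left(r \right)} = \frac{5}{2} - \frac{5 r}{2}$ ($w{\left(r \right)} = - \frac{5 \left(-1 + r\right)}{2} = - \frac{-5 + 5 r}{2} = \frac{5}{2} - \frac{5 r}{2}$)
$\left(\left(5 + 5\right) \left(- \frac{5}{-2}\right) + w{\left(11 \right)}\right)^{2} = \left(\left(5 + 5\right) \left(- \frac{5}{-2}\right) + \left(\frac{5}{2} - \frac{55}{2}\right)\right)^{2} = \left(10 \left(\left(-5\right) \left(- \frac{1}{2}\right)\right) + \left(\frac{5}{2} - \frac{55}{2}\right)\right)^{2} = \left(10 \cdot \frac{5}{2} - 25\right)^{2} = \left(25 - 25\right)^{2} = 0^{2} = 0$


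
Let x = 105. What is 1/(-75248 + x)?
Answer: -1/75143 ≈ -1.3308e-5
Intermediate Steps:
1/(-75248 + x) = 1/(-75248 + 105) = 1/(-75143) = -1/75143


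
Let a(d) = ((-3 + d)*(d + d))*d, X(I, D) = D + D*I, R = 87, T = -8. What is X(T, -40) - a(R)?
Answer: -1271312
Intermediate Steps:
a(d) = 2*d²*(-3 + d) (a(d) = ((-3 + d)*(2*d))*d = (2*d*(-3 + d))*d = 2*d²*(-3 + d))
X(T, -40) - a(R) = -40*(1 - 8) - 2*87²*(-3 + 87) = -40*(-7) - 2*7569*84 = 280 - 1*1271592 = 280 - 1271592 = -1271312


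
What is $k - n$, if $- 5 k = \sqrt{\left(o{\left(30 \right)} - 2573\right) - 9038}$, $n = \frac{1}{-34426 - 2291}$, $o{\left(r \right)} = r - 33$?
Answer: $\frac{1}{36717} - \frac{i \sqrt{11614}}{5} \approx 2.7235 \cdot 10^{-5} - 21.554 i$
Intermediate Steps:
$o{\left(r \right)} = -33 + r$ ($o{\left(r \right)} = r - 33 = -33 + r$)
$n = - \frac{1}{36717}$ ($n = \frac{1}{-36717} = - \frac{1}{36717} \approx -2.7235 \cdot 10^{-5}$)
$k = - \frac{i \sqrt{11614}}{5}$ ($k = - \frac{\sqrt{\left(\left(-33 + 30\right) - 2573\right) - 9038}}{5} = - \frac{\sqrt{\left(-3 - 2573\right) - 9038}}{5} = - \frac{\sqrt{-2576 - 9038}}{5} = - \frac{\sqrt{-11614}}{5} = - \frac{i \sqrt{11614}}{5} \approx - 21.554 i$)
$k - n = - \frac{i \sqrt{11614}}{5} - - \frac{1}{36717} = - \frac{i \sqrt{11614}}{5} + \frac{1}{36717} = \frac{1}{36717} - \frac{i \sqrt{11614}}{5}$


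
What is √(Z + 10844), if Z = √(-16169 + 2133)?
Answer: √(10844 + 22*I*√29) ≈ 104.14 + 0.5688*I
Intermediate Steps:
Z = 22*I*√29 (Z = √(-14036) = 22*I*√29 ≈ 118.47*I)
√(Z + 10844) = √(22*I*√29 + 10844) = √(10844 + 22*I*√29)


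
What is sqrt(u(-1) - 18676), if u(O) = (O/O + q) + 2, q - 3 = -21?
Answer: I*sqrt(18691) ≈ 136.72*I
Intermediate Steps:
q = -18 (q = 3 - 21 = -18)
u(O) = -15 (u(O) = (O/O - 18) + 2 = (1 - 18) + 2 = -17 + 2 = -15)
sqrt(u(-1) - 18676) = sqrt(-15 - 18676) = sqrt(-18691) = I*sqrt(18691)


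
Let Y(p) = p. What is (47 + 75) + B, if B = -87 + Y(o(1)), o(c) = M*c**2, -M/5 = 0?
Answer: 35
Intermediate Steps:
M = 0 (M = -5*0 = 0)
o(c) = 0 (o(c) = 0*c**2 = 0)
B = -87 (B = -87 + 0 = -87)
(47 + 75) + B = (47 + 75) - 87 = 122 - 87 = 35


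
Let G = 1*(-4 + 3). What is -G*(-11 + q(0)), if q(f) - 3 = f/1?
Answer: -8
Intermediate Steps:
q(f) = 3 + f (q(f) = 3 + f/1 = 3 + f*1 = 3 + f)
G = -1 (G = 1*(-1) = -1)
-G*(-11 + q(0)) = -(-1)*(-11 + (3 + 0)) = -(-1)*(-11 + 3) = -(-1)*(-8) = -1*8 = -8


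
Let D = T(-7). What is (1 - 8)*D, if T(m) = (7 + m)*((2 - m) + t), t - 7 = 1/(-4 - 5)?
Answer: 0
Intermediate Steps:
t = 62/9 (t = 7 + 1/(-4 - 5) = 7 + 1/(-9) = 7 - 1/9 = 62/9 ≈ 6.8889)
T(m) = (7 + m)*(80/9 - m) (T(m) = (7 + m)*((2 - m) + 62/9) = (7 + m)*(80/9 - m))
D = 0 (D = 560/9 - 1*(-7)**2 + (17/9)*(-7) = 560/9 - 1*49 - 119/9 = 560/9 - 49 - 119/9 = 0)
(1 - 8)*D = (1 - 8)*0 = -7*0 = 0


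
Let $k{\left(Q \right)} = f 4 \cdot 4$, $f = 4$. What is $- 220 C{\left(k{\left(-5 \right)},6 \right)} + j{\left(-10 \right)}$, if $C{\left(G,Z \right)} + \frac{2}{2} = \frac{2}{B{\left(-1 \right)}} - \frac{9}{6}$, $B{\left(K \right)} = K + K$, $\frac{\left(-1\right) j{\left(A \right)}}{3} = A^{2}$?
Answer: $470$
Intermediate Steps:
$j{\left(A \right)} = - 3 A^{2}$
$k{\left(Q \right)} = 64$ ($k{\left(Q \right)} = 4 \cdot 4 \cdot 4 = 16 \cdot 4 = 64$)
$B{\left(K \right)} = 2 K$
$C{\left(G,Z \right)} = - \frac{7}{2}$ ($C{\left(G,Z \right)} = -1 + \left(\frac{2}{2 \left(-1\right)} - \frac{9}{6}\right) = -1 + \left(\frac{2}{-2} - \frac{3}{2}\right) = -1 + \left(2 \left(- \frac{1}{2}\right) - \frac{3}{2}\right) = -1 - \frac{5}{2} = - \frac{7}{2}$)
$- 220 C{\left(k{\left(-5 \right)},6 \right)} + j{\left(-10 \right)} = \left(-220\right) \left(- \frac{7}{2}\right) - 3 \left(-10\right)^{2} = 770 - 300 = 470$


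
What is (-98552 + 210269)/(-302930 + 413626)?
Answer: 111717/110696 ≈ 1.0092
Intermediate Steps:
(-98552 + 210269)/(-302930 + 413626) = 111717/110696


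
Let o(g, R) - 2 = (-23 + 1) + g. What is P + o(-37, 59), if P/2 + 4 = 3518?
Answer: 6971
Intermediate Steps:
P = 7028 (P = -8 + 2*3518 = -8 + 7036 = 7028)
o(g, R) = -20 + g (o(g, R) = 2 + ((-23 + 1) + g) = 2 + (-22 + g) = -20 + g)
P + o(-37, 59) = 7028 + (-20 - 37) = 7028 - 57 = 6971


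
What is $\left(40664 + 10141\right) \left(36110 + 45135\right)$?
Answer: $4127652225$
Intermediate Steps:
$\left(40664 + 10141\right) \left(36110 + 45135\right) = 50805 \cdot 81245 = 4127652225$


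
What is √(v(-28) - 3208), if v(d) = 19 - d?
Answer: I*√3161 ≈ 56.223*I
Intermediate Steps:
√(v(-28) - 3208) = √((19 - 1*(-28)) - 3208) = √((19 + 28) - 3208) = √(47 - 3208) = √(-3161) = I*√3161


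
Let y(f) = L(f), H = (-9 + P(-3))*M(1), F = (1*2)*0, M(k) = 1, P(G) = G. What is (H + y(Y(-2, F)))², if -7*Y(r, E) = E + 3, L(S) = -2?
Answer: 196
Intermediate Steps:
F = 0 (F = 2*0 = 0)
Y(r, E) = -3/7 - E/7 (Y(r, E) = -(E + 3)/7 = -(3 + E)/7 = -3/7 - E/7)
H = -12 (H = (-9 - 3)*1 = -12*1 = -12)
y(f) = -2
(H + y(Y(-2, F)))² = (-12 - 2)² = (-14)² = 196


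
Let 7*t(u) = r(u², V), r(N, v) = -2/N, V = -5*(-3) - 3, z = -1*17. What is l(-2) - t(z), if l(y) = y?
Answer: -4044/2023 ≈ -1.9990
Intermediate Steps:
z = -17
V = 12 (V = 15 - 3 = 12)
t(u) = -2/(7*u²) (t(u) = (-2/u²)/7 = -2/(7*u²))
l(-2) - t(z) = -2 - (-2)/(7*(-17)²) = -2 - (-2)/(7*289) = -2 - 1*(-2/2023) = -2 + 2/2023 = -4044/2023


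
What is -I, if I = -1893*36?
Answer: 68148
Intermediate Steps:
I = -68148
-I = -1*(-68148) = 68148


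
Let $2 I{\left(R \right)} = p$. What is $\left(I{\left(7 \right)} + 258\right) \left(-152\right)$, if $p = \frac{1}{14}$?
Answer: $- \frac{274550}{7} \approx -39221.0$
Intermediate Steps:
$p = \frac{1}{14} \approx 0.071429$
$I{\left(R \right)} = \frac{1}{28}$ ($I{\left(R \right)} = \frac{1}{2} \cdot \frac{1}{14} = \frac{1}{28}$)
$\left(I{\left(7 \right)} + 258\right) \left(-152\right) = \left(\frac{1}{28} + 258\right) \left(-152\right) = \frac{7225}{28} \left(-152\right) = - \frac{274550}{7}$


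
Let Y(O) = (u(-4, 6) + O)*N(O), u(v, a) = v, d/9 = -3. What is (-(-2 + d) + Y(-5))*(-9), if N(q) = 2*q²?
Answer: 3789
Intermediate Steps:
d = -27 (d = 9*(-3) = -27)
Y(O) = 2*O²*(-4 + O) (Y(O) = (-4 + O)*(2*O²) = 2*O²*(-4 + O))
(-(-2 + d) + Y(-5))*(-9) = (-(-2 - 27) + 2*(-5)²*(-4 - 5))*(-9) = (-1*(-29) + 2*25*(-9))*(-9) = (29 - 450)*(-9) = -421*(-9) = 3789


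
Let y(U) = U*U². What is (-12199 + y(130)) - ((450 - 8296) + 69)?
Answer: 2192578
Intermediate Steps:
y(U) = U³
(-12199 + y(130)) - ((450 - 8296) + 69) = (-12199 + 130³) - ((450 - 8296) + 69) = (-12199 + 2197000) - (-7846 + 69) = 2184801 - 1*(-7777) = 2184801 + 7777 = 2192578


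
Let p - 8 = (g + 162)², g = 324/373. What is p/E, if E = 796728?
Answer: 922918883/27711992478 ≈ 0.033304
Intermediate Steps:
g = 324/373 (g = 324*(1/373) = 324/373 ≈ 0.86863)
p = 3691675532/139129 (p = 8 + (324/373 + 162)² = 8 + (60750/373)² = 8 + 3690562500/139129 = 3691675532/139129 ≈ 26534.)
p/E = (3691675532/139129)/796728 = (3691675532/139129)*(1/796728) = 922918883/27711992478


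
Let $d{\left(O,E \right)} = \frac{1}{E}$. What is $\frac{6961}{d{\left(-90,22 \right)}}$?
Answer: $153142$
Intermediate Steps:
$\frac{6961}{d{\left(-90,22 \right)}} = \frac{6961}{\frac{1}{22}} = 6961 \frac{1}{\frac{1}{22}} = 6961 \cdot 22 = 153142$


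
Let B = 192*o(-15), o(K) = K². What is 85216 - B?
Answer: 42016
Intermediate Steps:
B = 43200 (B = 192*(-15)² = 192*225 = 43200)
85216 - B = 85216 - 1*43200 = 85216 - 43200 = 42016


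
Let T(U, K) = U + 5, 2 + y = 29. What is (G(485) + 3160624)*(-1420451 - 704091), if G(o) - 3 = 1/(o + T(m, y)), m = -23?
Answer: -3135851207383020/467 ≈ -6.7149e+12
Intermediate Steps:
y = 27 (y = -2 + 29 = 27)
T(U, K) = 5 + U
G(o) = 3 + 1/(-18 + o) (G(o) = 3 + 1/(o + (5 - 23)) = 3 + 1/(o - 18) = 3 + 1/(-18 + o))
(G(485) + 3160624)*(-1420451 - 704091) = ((-53 + 3*485)/(-18 + 485) + 3160624)*(-1420451 - 704091) = ((-53 + 1455)/467 + 3160624)*(-2124542) = ((1/467)*1402 + 3160624)*(-2124542) = (1402/467 + 3160624)*(-2124542) = (1476012810/467)*(-2124542) = -3135851207383020/467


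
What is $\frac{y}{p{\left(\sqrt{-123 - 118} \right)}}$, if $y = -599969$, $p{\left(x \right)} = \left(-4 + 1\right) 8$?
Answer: $\frac{599969}{24} \approx 24999.0$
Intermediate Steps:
$p{\left(x \right)} = -24$ ($p{\left(x \right)} = \left(-3\right) 8 = -24$)
$\frac{y}{p{\left(\sqrt{-123 - 118} \right)}} = - \frac{599969}{-24} = \left(-599969\right) \left(- \frac{1}{24}\right) = \frac{599969}{24}$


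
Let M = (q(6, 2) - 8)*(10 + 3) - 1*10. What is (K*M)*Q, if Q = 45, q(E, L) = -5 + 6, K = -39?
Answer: 177255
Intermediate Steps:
q(E, L) = 1
M = -101 (M = (1 - 8)*(10 + 3) - 1*10 = -7*13 - 10 = -91 - 10 = -101)
(K*M)*Q = -39*(-101)*45 = 3939*45 = 177255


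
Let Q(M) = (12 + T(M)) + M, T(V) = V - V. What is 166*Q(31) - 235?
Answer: 6903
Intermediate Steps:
T(V) = 0
Q(M) = 12 + M (Q(M) = (12 + 0) + M = 12 + M)
166*Q(31) - 235 = 166*(12 + 31) - 235 = 166*43 - 235 = 7138 - 235 = 6903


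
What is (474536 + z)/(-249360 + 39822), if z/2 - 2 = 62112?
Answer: -99794/34923 ≈ -2.8575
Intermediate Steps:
z = 124228 (z = 4 + 2*62112 = 4 + 124224 = 124228)
(474536 + z)/(-249360 + 39822) = (474536 + 124228)/(-249360 + 39822) = 598764/(-209538) = 598764*(-1/209538) = -99794/34923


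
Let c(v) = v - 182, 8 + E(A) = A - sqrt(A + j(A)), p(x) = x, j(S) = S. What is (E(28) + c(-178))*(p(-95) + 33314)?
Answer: -11294460 - 66438*sqrt(14) ≈ -1.1543e+7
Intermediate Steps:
E(A) = -8 + A - sqrt(2)*sqrt(A) (E(A) = -8 + (A - sqrt(A + A)) = -8 + (A - sqrt(2*A)) = -8 + (A - sqrt(2)*sqrt(A)) = -8 + A - sqrt(2)*sqrt(A))
c(v) = -182 + v
(E(28) + c(-178))*(p(-95) + 33314) = ((-8 + 28 - sqrt(2)*sqrt(28)) + (-182 - 178))*(-95 + 33314) = ((-8 + 28 - sqrt(2)*2*sqrt(7)) - 360)*33219 = ((-8 + 28 - 2*sqrt(14)) - 360)*33219 = ((20 - 2*sqrt(14)) - 360)*33219 = (-340 - 2*sqrt(14))*33219 = -11294460 - 66438*sqrt(14)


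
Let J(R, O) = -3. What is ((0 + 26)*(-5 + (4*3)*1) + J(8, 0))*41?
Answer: 7339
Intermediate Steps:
((0 + 26)*(-5 + (4*3)*1) + J(8, 0))*41 = ((0 + 26)*(-5 + (4*3)*1) - 3)*41 = (26*(-5 + 12*1) - 3)*41 = (26*(-5 + 12) - 3)*41 = (26*7 - 3)*41 = (182 - 3)*41 = 179*41 = 7339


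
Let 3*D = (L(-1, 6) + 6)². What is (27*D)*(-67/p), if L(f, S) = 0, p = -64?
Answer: 5427/16 ≈ 339.19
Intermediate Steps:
D = 12 (D = (0 + 6)²/3 = (⅓)*6² = (⅓)*36 = 12)
(27*D)*(-67/p) = (27*12)*(-67/(-64)) = 324*(-67*(-1/64)) = 324*(67/64) = 5427/16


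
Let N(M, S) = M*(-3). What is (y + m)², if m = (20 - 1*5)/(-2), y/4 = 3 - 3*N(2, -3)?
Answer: 23409/4 ≈ 5852.3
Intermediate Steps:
N(M, S) = -3*M
y = 84 (y = 4*(3 - (-9)*2) = 4*(3 - 3*(-6)) = 4*(3 + 18) = 4*21 = 84)
m = -15/2 (m = (20 - 5)*(-½) = 15*(-½) = -15/2 ≈ -7.5000)
(y + m)² = (84 - 15/2)² = (153/2)² = 23409/4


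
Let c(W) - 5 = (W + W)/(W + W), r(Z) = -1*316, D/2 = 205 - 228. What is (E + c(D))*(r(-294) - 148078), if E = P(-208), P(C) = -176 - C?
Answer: -5638972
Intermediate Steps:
D = -46 (D = 2*(205 - 228) = 2*(-23) = -46)
r(Z) = -316
c(W) = 6 (c(W) = 5 + (W + W)/(W + W) = 5 + (2*W)/((2*W)) = 5 + (2*W)*(1/(2*W)) = 5 + 1 = 6)
E = 32 (E = -176 - 1*(-208) = -176 + 208 = 32)
(E + c(D))*(r(-294) - 148078) = (32 + 6)*(-316 - 148078) = 38*(-148394) = -5638972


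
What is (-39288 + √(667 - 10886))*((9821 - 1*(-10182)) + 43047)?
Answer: -2477108400 + 63050*I*√10219 ≈ -2.4771e+9 + 6.3737e+6*I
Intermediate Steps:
(-39288 + √(667 - 10886))*((9821 - 1*(-10182)) + 43047) = (-39288 + √(-10219))*((9821 + 10182) + 43047) = (-39288 + I*√10219)*(20003 + 43047) = (-39288 + I*√10219)*63050 = -2477108400 + 63050*I*√10219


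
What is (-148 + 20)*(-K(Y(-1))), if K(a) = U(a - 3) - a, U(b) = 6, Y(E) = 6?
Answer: 0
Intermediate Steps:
K(a) = 6 - a
(-148 + 20)*(-K(Y(-1))) = (-148 + 20)*(-(6 - 1*6)) = -(-128)*(6 - 6) = -(-128)*0 = -128*0 = 0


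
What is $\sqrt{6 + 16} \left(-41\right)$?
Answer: $- 41 \sqrt{22} \approx -192.31$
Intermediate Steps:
$\sqrt{6 + 16} \left(-41\right) = \sqrt{22} \left(-41\right) = - 41 \sqrt{22}$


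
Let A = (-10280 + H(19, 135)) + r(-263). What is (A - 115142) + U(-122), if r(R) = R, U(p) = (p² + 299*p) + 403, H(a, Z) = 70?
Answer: -146806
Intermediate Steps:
U(p) = 403 + p² + 299*p
A = -10473 (A = (-10280 + 70) - 263 = -10210 - 263 = -10473)
(A - 115142) + U(-122) = (-10473 - 115142) + (403 + (-122)² + 299*(-122)) = -125615 + (403 + 14884 - 36478) = -125615 - 21191 = -146806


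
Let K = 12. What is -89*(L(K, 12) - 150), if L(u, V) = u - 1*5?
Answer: 12727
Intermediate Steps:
L(u, V) = -5 + u (L(u, V) = u - 5 = -5 + u)
-89*(L(K, 12) - 150) = -89*((-5 + 12) - 150) = -89*(7 - 150) = -89*(-143) = 12727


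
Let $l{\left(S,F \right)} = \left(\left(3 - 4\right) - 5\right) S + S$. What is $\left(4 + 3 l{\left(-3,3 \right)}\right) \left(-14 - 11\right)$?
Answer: $-1225$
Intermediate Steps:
$l{\left(S,F \right)} = - 5 S$ ($l{\left(S,F \right)} = \left(-1 - 5\right) S + S = - 6 S + S = - 5 S$)
$\left(4 + 3 l{\left(-3,3 \right)}\right) \left(-14 - 11\right) = \left(4 + 3 \left(\left(-5\right) \left(-3\right)\right)\right) \left(-14 - 11\right) = \left(4 + 3 \cdot 15\right) \left(-25\right) = \left(4 + 45\right) \left(-25\right) = 49 \left(-25\right) = -1225$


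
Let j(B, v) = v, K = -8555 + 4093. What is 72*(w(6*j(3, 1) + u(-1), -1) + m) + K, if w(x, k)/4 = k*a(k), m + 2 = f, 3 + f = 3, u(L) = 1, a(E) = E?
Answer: -4318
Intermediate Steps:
K = -4462
f = 0 (f = -3 + 3 = 0)
m = -2 (m = -2 + 0 = -2)
w(x, k) = 4*k² (w(x, k) = 4*(k*k) = 4*k²)
72*(w(6*j(3, 1) + u(-1), -1) + m) + K = 72*(4*(-1)² - 2) - 4462 = 72*(4*1 - 2) - 4462 = 72*(4 - 2) - 4462 = 72*2 - 4462 = 144 - 4462 = -4318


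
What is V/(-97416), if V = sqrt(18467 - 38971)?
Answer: -I*sqrt(5126)/48708 ≈ -0.0014699*I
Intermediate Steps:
V = 2*I*sqrt(5126) (V = sqrt(-20504) = 2*I*sqrt(5126) ≈ 143.19*I)
V/(-97416) = (2*I*sqrt(5126))/(-97416) = (2*I*sqrt(5126))*(-1/97416) = -I*sqrt(5126)/48708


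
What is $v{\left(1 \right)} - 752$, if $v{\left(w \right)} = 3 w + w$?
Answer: $-748$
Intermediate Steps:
$v{\left(w \right)} = 4 w$
$v{\left(1 \right)} - 752 = 4 \cdot 1 - 752 = 4 - 752 = -748$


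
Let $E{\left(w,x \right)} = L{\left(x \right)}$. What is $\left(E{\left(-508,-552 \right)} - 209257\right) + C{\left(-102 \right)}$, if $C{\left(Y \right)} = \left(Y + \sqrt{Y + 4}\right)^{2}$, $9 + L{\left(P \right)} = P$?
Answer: $-199512 - 1428 i \sqrt{2} \approx -1.9951 \cdot 10^{5} - 2019.5 i$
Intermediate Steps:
$L{\left(P \right)} = -9 + P$
$C{\left(Y \right)} = \left(Y + \sqrt{4 + Y}\right)^{2}$
$E{\left(w,x \right)} = -9 + x$
$\left(E{\left(-508,-552 \right)} - 209257\right) + C{\left(-102 \right)} = \left(\left(-9 - 552\right) - 209257\right) + \left(-102 + \sqrt{4 - 102}\right)^{2} = \left(-561 - 209257\right) + \left(-102 + \sqrt{-98}\right)^{2} = -209818 + \left(-102 + 7 i \sqrt{2}\right)^{2}$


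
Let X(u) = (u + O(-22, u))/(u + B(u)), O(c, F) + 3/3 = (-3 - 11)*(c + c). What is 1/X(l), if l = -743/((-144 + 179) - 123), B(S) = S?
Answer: 1486/54863 ≈ 0.027086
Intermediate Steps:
O(c, F) = -1 - 28*c (O(c, F) = -1 + (-3 - 11)*(c + c) = -1 - 28*c)
l = 743/88 (l = -743/(35 - 123) = -743/(-88) = -743*(-1/88) = 743/88 ≈ 8.4432)
X(u) = (615 + u)/(2*u) (X(u) = (u + (-1 - 28*(-22)))/(u + u) = (u + (-1 + 616))/((2*u)) = (u + 615)*(1/(2*u)) = (615 + u)*(1/(2*u)) = (615 + u)/(2*u))
1/X(l) = 1/((615 + 743/88)/(2*(743/88))) = 1/((1/2)*(88/743)*(54863/88)) = 1/(54863/1486) = 1486/54863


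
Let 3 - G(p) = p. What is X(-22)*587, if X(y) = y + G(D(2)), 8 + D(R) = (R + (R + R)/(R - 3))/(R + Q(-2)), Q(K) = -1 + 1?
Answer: -5870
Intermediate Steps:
Q(K) = 0
D(R) = -8 + (R + 2*R/(-3 + R))/R (D(R) = -8 + (R + (R + R)/(R - 3))/(R + 0) = -8 + (R + (2*R)/(-3 + R))/R = -8 + (R + 2*R/(-3 + R))/R)
G(p) = 3 - p
X(y) = 12 + y (X(y) = y + (3 - (23 - 7*2)/(-3 + 2)) = y + (3 - (23 - 14)/(-1)) = y + (3 - (-1)*9) = y + (3 - 1*(-9)) = y + (3 + 9) = y + 12 = 12 + y)
X(-22)*587 = (12 - 22)*587 = -10*587 = -5870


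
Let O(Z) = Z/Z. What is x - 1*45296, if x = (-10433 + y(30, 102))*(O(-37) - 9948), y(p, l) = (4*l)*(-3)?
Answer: 115906883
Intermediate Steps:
y(p, l) = -12*l
O(Z) = 1
x = 115952179 (x = (-10433 - 12*102)*(1 - 9948) = (-10433 - 1224)*(-9947) = -11657*(-9947) = 115952179)
x - 1*45296 = 115952179 - 1*45296 = 115952179 - 45296 = 115906883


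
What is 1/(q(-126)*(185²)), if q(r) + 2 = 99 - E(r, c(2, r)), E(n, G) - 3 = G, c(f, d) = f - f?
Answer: 1/3217150 ≈ 3.1083e-7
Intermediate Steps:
c(f, d) = 0
E(n, G) = 3 + G
q(r) = 94 (q(r) = -2 + (99 - (3 + 0)) = -2 + (99 - 1*3) = -2 + (99 - 3) = -2 + 96 = 94)
1/(q(-126)*(185²)) = 1/(94*(185²)) = (1/94)/34225 = (1/94)*(1/34225) = 1/3217150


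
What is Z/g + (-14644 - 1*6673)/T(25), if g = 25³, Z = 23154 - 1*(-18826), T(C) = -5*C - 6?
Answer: 67715501/409375 ≈ 165.41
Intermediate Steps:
T(C) = -6 - 5*C
Z = 41980 (Z = 23154 + 18826 = 41980)
g = 15625
Z/g + (-14644 - 1*6673)/T(25) = 41980/15625 + (-14644 - 1*6673)/(-6 - 5*25) = 41980*(1/15625) + (-14644 - 6673)/(-6 - 125) = 8396/3125 - 21317/(-131) = 8396/3125 - 21317*(-1/131) = 8396/3125 + 21317/131 = 67715501/409375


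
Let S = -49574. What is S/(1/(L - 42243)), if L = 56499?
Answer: -706726944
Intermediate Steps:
S/(1/(L - 42243)) = -49574/(1/(56499 - 42243)) = -49574/(1/14256) = -49574/1/14256 = -49574*14256 = -706726944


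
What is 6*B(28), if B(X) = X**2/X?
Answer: 168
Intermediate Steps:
B(X) = X
6*B(28) = 6*28 = 168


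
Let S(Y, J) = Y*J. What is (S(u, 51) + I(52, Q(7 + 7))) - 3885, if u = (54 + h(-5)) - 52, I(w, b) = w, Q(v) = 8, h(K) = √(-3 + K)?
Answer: -3731 + 102*I*√2 ≈ -3731.0 + 144.25*I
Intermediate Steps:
u = 2 + 2*I*√2 (u = (54 + √(-3 - 5)) - 52 = (54 + √(-8)) - 52 = (54 + 2*I*√2) - 52 = 2 + 2*I*√2 ≈ 2.0 + 2.8284*I)
S(Y, J) = J*Y
(S(u, 51) + I(52, Q(7 + 7))) - 3885 = (51*(2 + 2*I*√2) + 52) - 3885 = ((102 + 102*I*√2) + 52) - 3885 = (154 + 102*I*√2) - 3885 = -3731 + 102*I*√2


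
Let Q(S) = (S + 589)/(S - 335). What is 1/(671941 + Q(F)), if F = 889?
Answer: 277/186128396 ≈ 1.4882e-6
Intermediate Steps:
Q(S) = (589 + S)/(-335 + S)
1/(671941 + Q(F)) = 1/(671941 + (589 + 889)/(-335 + 889)) = 1/(671941 + 1478/554) = 1/(671941 + (1/554)*1478) = 1/(671941 + 739/277) = 1/(186128396/277) = 277/186128396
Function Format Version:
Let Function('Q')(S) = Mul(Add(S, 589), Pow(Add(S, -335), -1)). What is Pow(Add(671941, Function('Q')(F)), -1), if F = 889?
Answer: Rational(277, 186128396) ≈ 1.4882e-6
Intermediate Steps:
Function('Q')(S) = Mul(Pow(Add(-335, S), -1), Add(589, S)) (Function('Q')(S) = Mul(Add(589, S), Pow(Add(-335, S), -1)) = Mul(Pow(Add(-335, S), -1), Add(589, S)))
Pow(Add(671941, Function('Q')(F)), -1) = Pow(Add(671941, Mul(Pow(Add(-335, 889), -1), Add(589, 889))), -1) = Pow(Add(671941, Mul(Pow(554, -1), 1478)), -1) = Pow(Add(671941, Mul(Rational(1, 554), 1478)), -1) = Pow(Add(671941, Rational(739, 277)), -1) = Pow(Rational(186128396, 277), -1) = Rational(277, 186128396)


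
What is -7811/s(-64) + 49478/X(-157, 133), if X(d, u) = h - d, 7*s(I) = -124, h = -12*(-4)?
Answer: 17344057/25420 ≈ 682.30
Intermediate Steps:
h = 48
s(I) = -124/7 (s(I) = (⅐)*(-124) = -124/7)
X(d, u) = 48 - d
-7811/s(-64) + 49478/X(-157, 133) = -7811/(-124/7) + 49478/(48 - 1*(-157)) = -7811*(-7/124) + 49478/(48 + 157) = 54677/124 + 49478/205 = 17344057/25420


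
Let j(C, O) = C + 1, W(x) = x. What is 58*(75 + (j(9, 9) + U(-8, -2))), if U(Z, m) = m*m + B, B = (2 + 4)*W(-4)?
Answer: 3770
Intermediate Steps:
j(C, O) = 1 + C
B = -24 (B = (2 + 4)*(-4) = 6*(-4) = -24)
U(Z, m) = -24 + m**2 (U(Z, m) = m*m - 24 = m**2 - 24 = -24 + m**2)
58*(75 + (j(9, 9) + U(-8, -2))) = 58*(75 + ((1 + 9) + (-24 + (-2)**2))) = 58*(75 + (10 + (-24 + 4))) = 58*(75 + (10 - 20)) = 58*(75 - 10) = 58*65 = 3770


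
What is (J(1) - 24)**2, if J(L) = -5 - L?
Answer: 900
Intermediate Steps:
(J(1) - 24)**2 = ((-5 - 1*1) - 24)**2 = ((-5 - 1) - 24)**2 = (-6 - 24)**2 = (-30)**2 = 900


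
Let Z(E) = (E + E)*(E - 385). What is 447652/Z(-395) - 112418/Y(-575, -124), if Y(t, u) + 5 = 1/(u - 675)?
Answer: 576563480477/25649325 ≈ 22479.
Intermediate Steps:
Y(t, u) = -5 + 1/(-675 + u) (Y(t, u) = -5 + 1/(u - 675) = -5 + 1/(-675 + u))
Z(E) = 2*E*(-385 + E) (Z(E) = (2*E)*(-385 + E) = 2*E*(-385 + E))
447652/Z(-395) - 112418/Y(-575, -124) = 447652/((2*(-395)*(-385 - 395))) - 112418*(-675 - 124)/(3376 - 5*(-124)) = 447652/((2*(-395)*(-780))) - 112418*(-799/(3376 + 620)) = 447652/616200 - 112418/((-1/799*3996)) = 447652*(1/616200) - 112418/(-3996/799) = 111913/154050 - 112418*(-799/3996) = 111913/154050 + 44910991/1998 = 576563480477/25649325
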